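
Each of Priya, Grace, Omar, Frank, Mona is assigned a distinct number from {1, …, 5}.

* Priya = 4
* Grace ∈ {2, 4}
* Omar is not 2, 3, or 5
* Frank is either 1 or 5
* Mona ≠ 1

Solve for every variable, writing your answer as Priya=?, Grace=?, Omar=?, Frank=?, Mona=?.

Priya must be 4 (only option left). Eliminate 4 elsewhere: Grace, Omar, Mona.
Grace has just one choice, so Grace = 2. So Mona can't be 2.
Omar must be 1 (only option left). So Frank can't be 1.
Frank's domain is down to {5}, so Frank = 5. Remove 5 from Mona.
That leaves Mona = 3.

Priya=4, Grace=2, Omar=1, Frank=5, Mona=3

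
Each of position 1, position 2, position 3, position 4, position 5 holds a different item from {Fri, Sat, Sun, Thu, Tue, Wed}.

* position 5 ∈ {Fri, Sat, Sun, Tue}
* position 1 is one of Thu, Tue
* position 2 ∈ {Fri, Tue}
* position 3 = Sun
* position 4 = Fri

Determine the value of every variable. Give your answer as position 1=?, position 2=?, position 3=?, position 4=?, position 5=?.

position 1=Thu, position 2=Tue, position 3=Sun, position 4=Fri, position 5=Sat

position 3 must be Sun (only option left). Eliminate Sun elsewhere: position 5.
position 4 has just one choice, so position 4 = Fri. Strike Fri from position 2, position 5.
That leaves position 2 = Tue. Strike Tue from position 1, position 5.
position 5's domain is down to {Sat}, so position 5 = Sat.
position 1 has just one choice, so position 1 = Thu.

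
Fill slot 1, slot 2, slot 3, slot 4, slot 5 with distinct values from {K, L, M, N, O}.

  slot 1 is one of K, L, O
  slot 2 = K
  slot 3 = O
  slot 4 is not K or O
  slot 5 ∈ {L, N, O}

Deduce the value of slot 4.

slot 2's domain is down to {K}, so slot 2 = K. Remove K from slot 1.
slot 3 has just one choice, so slot 3 = O. Strike O from slot 1, slot 5.
slot 1 has just one choice, so slot 1 = L. Eliminate L elsewhere: slot 4, slot 5.
slot 5's domain is down to {N}, so slot 5 = N. So slot 4 can't be N.
So slot 4 = M.

M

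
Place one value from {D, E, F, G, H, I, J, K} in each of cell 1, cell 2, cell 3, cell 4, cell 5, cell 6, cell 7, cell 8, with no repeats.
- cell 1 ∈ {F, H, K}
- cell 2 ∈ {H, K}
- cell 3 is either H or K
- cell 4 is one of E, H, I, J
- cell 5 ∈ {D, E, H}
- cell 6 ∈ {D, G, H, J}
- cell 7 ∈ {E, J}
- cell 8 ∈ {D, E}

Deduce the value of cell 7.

The 8 variables draw from only 8 values {D, E, F, G, H, I, J, K}, so each is used; only cell 1 can be F, hence cell 1 = F.
The 7 still-open variables draw from only 7 values {D, E, G, H, I, J, K}, so each is used; only cell 6 can be G, hence cell 6 = G.
The 6 still-open variables draw from only 6 values {D, E, H, I, J, K}, so each is used; only cell 4 can be I, hence cell 4 = I.
Among the 5 still-open variables, J fits only cell 7 (and all 5 values in {D, E, H, J, K} must be used), so cell 7 = J.

J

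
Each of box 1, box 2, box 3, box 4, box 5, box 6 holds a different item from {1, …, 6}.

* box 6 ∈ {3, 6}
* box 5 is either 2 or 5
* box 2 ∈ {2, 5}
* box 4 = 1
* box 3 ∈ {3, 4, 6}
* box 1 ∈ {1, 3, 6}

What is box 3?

4

box 4's domain is down to {1}, so box 4 = 1. So box 1 can't be 1.
Among the 5 still-open variables, 4 fits only box 3 (and all 5 values in {2, 3, 4, 5, 6} must be used), so box 3 = 4.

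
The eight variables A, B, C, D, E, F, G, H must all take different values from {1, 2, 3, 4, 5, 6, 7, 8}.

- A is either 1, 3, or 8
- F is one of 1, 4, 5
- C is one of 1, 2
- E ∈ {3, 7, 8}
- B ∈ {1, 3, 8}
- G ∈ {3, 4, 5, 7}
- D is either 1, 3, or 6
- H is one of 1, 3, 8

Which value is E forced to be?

7

The 8 variables draw from only 8 values {1, 2, 3, 4, 5, 6, 7, 8}, so each is used; only C can be 2, hence C = 2.
The 7 still-open variables draw from only 7 values {1, 3, 4, 5, 6, 7, 8}, so each is used; only D can be 6, hence D = 6.
The 3 variables A, B, H are confined to {1, 3, 8}, which locks those values in; drop them from E, F, G.
So E = 7.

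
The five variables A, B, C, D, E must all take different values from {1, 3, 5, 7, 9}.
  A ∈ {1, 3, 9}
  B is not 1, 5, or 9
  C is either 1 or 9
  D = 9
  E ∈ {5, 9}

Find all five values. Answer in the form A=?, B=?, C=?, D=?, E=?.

D has just one choice, so D = 9. Strike 9 from A, C, E.
E's domain is down to {5}, so E = 5.
C must be 1 (only option left). Remove 1 from A.
That leaves A = 3. Strike 3 from B.
B's domain is down to {7}, so B = 7.

A=3, B=7, C=1, D=9, E=5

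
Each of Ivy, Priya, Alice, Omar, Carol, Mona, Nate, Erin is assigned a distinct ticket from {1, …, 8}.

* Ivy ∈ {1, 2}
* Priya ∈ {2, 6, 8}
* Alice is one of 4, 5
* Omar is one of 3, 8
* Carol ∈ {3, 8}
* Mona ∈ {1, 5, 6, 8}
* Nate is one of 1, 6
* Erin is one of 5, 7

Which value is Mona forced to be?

Among the 8 variables, 4 fits only Alice (and all 8 values in {1, 2, 3, 4, 5, 6, 7, 8} must be used), so Alice = 4.
The 7 still-open variables draw from only 7 values {1, 2, 3, 5, 6, 7, 8}, so each is used; only Erin can be 7, hence Erin = 7.
Among the 6 still-open variables, 5 fits only Mona (and all 6 values in {1, 2, 3, 5, 6, 8} must be used), so Mona = 5.

5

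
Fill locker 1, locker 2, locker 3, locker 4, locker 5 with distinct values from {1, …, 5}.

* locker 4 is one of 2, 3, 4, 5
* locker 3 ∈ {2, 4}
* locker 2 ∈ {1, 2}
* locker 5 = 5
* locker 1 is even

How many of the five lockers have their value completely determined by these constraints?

3

locker 5 must be 5 (only option left). So locker 4 can't be 5.
The 4 still-open variables draw from only 4 values {1, 2, 3, 4}, so each is used; only locker 2 can be 1, hence locker 2 = 1.
Among the 3 still-open variables, 3 fits only locker 4 (and all 3 values in {2, 3, 4} must be used), so locker 4 = 3.
Determined: locker 2=1, locker 4=3, locker 5=5. The other lockers each still have more than one consistent value. That makes 3.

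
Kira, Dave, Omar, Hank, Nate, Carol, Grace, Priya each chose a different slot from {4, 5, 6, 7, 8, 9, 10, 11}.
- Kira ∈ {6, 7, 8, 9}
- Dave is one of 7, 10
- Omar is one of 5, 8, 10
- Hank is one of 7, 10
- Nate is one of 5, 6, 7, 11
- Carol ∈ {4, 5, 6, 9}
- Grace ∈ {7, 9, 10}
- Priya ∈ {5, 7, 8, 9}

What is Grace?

The 8 variables draw from only 8 values {4, 5, 6, 7, 8, 9, 10, 11}, so each is used; only Carol can be 4, hence Carol = 4.
Among the 7 still-open variables, 11 fits only Nate (and all 7 values in {5, 6, 7, 8, 9, 10, 11} must be used), so Nate = 11.
The 6 still-open variables together cover exactly {5, 6, 7, 8, 9, 10} — 6 values for 6 variables — and 6 appears only in Kira's list, so Kira = 6.
Dave and Hank between them cover only {7, 10} — a naked pair. Remove those values from Omar, Grace, Priya.
So Grace = 9.

9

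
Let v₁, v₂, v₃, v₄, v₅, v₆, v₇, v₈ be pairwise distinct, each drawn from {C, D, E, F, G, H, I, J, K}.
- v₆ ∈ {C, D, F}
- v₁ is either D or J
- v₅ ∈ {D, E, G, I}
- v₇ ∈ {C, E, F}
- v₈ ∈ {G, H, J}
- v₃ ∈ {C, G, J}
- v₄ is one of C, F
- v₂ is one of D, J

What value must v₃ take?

G

The 8 variables draw from only 8 values {C, D, E, F, G, H, I, J}, so each is used; only v₈ can be H, hence v₈ = H.
The 7 still-open variables together cover exactly {C, D, E, F, G, I, J} — 7 values for 7 variables — and I appears only in v₅'s list, so v₅ = I.
Among the 6 still-open variables, E fits only v₇ (and all 6 values in {C, D, E, F, G, J} must be used), so v₇ = E.
Among the 5 still-open variables, G fits only v₃ (and all 5 values in {C, D, F, G, J} must be used), so v₃ = G.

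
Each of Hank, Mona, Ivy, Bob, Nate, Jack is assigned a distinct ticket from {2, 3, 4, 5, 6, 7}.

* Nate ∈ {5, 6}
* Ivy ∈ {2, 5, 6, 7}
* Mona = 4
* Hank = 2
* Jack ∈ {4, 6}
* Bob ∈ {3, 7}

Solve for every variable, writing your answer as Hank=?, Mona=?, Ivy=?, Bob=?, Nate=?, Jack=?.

Hank=2, Mona=4, Ivy=7, Bob=3, Nate=5, Jack=6

Hank has just one choice, so Hank = 2. Strike 2 from Ivy.
Mona's domain is down to {4}, so Mona = 4. Eliminate 4 elsewhere: Jack.
Jack must be 6 (only option left). Eliminate 6 elsewhere: Ivy, Nate.
Nate must be 5 (only option left). Strike 5 from Ivy.
That leaves Ivy = 7. Remove 7 from Bob.
Bob must be 3 (only option left).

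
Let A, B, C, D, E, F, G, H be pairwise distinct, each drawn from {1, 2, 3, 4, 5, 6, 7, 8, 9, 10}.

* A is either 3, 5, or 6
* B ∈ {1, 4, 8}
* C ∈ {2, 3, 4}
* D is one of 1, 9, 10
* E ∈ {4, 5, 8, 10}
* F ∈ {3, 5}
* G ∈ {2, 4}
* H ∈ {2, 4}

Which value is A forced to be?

G and H between them cover only {2, 4} — a naked pair. Remove those values from B, C, E.
C must be 3 (only option left). Strike 3 from A, F.
F has just one choice, so F = 5. Remove 5 from A, E.
So A = 6.

6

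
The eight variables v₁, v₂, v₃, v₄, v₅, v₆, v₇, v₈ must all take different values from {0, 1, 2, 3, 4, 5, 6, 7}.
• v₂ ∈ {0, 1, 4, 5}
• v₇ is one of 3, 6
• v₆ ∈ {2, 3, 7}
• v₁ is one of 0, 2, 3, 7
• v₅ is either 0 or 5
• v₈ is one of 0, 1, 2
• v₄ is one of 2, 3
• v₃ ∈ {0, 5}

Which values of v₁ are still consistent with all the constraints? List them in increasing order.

The 8 variables together cover exactly {0, 1, 2, 3, 4, 5, 6, 7} — 8 values for 8 variables — and 4 appears only in v₂'s list, so v₂ = 4.
The 7 still-open variables together cover exactly {0, 1, 2, 3, 5, 6, 7} — 7 values for 7 variables — and 1 appears only in v₈'s list, so v₈ = 1.
The 6 still-open variables draw from only 6 values {0, 2, 3, 5, 6, 7}, so each is used; only v₇ can be 6, hence v₇ = 6.
v₃ and v₅ between them cover only {0, 5} — a naked pair. Remove those values from v₁.
No further eliminations apply; v₁ can still be any of 2, 3, 7.

2, 3, 7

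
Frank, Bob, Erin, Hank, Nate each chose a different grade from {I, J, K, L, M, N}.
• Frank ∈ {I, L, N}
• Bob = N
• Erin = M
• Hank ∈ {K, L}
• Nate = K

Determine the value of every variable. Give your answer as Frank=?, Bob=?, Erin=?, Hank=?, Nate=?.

Bob must be N (only option left). Eliminate N elsewhere: Frank.
Erin has just one choice, so Erin = M.
Nate must be K (only option left). So Hank can't be K.
Hank has just one choice, so Hank = L. Strike L from Frank.
Frank's domain is down to {I}, so Frank = I.

Frank=I, Bob=N, Erin=M, Hank=L, Nate=K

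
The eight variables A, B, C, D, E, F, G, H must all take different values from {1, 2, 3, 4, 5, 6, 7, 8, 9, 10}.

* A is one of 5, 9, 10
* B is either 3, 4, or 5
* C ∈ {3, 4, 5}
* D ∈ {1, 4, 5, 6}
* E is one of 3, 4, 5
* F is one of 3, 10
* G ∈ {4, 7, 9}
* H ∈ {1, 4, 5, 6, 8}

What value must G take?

7

B, C, E share exactly the 3 values {3, 4, 5}; by pigeonhole those values go to them, so strike 3, 4, 5 from A, D, F, G, H.
F must be 10 (only option left). Eliminate 10 elsewhere: A.
A must be 9 (only option left). Strike 9 from G.
So G = 7.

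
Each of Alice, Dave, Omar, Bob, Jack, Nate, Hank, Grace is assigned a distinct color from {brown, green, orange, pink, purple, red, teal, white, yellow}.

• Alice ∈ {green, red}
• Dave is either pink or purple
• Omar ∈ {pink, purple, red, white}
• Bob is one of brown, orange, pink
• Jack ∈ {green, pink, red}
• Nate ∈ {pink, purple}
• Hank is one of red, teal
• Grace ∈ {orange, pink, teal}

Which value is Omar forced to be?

white

Among the 8 variables, brown fits only Bob (and all 8 values in {brown, green, orange, pink, purple, red, teal, white} must be used), so Bob = brown.
The 7 still-open variables draw from only 7 values {green, orange, pink, purple, red, teal, white}, so each is used; only Grace can be orange, hence Grace = orange.
Among the 6 still-open variables, teal fits only Hank (and all 6 values in {green, pink, purple, red, teal, white} must be used), so Hank = teal.
Among the 5 still-open variables, white fits only Omar (and all 5 values in {green, pink, purple, red, white} must be used), so Omar = white.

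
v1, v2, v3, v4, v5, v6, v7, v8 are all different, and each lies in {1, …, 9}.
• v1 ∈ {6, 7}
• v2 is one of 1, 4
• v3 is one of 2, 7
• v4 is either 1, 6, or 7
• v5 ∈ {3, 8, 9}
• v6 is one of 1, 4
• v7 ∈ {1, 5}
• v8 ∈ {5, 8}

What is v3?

The 2 variables v2 and v6 are confined to {1, 4}, which locks those values in; drop them from v4, v7.
v7 must be 5 (only option left). So v8 can't be 5.
v8 has just one choice, so v8 = 8. Eliminate 8 elsewhere: v5.
v1 and v4 share exactly the 2 values {6, 7}; by pigeonhole those values go to them, so strike 6, 7 from v3.
So v3 = 2.

2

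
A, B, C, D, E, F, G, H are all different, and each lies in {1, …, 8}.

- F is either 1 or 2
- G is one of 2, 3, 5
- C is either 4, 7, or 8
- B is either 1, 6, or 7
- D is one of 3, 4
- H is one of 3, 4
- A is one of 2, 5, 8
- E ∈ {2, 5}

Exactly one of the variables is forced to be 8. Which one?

The 8 variables together cover exactly {1, 2, 3, 4, 5, 6, 7, 8} — 8 values for 8 variables — and 6 appears only in B's list, so B = 6.
The 7 still-open variables draw from only 7 values {1, 2, 3, 4, 5, 7, 8}, so each is used; only F can be 1, hence F = 1.
The 6 still-open variables together cover exactly {2, 3, 4, 5, 7, 8} — 6 values for 6 variables — and 7 appears only in C's list, so C = 7.
The 5 still-open variables draw from only 5 values {2, 3, 4, 5, 8}, so each is used; only A can be 8, hence A = 8.

A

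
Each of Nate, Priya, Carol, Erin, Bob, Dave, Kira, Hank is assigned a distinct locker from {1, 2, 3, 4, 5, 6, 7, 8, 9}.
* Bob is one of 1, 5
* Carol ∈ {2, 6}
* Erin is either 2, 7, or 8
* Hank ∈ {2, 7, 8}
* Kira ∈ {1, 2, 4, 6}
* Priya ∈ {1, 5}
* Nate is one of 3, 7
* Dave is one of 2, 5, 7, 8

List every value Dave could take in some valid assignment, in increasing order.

2, 7, 8

Among the 8 variables, 3 fits only Nate (and all 8 values in {1, 2, 3, 4, 5, 6, 7, 8} must be used), so Nate = 3.
The 7 still-open variables draw from only 7 values {1, 2, 4, 5, 6, 7, 8}, so each is used; only Kira can be 4, hence Kira = 4.
The 6 still-open variables draw from only 6 values {1, 2, 5, 6, 7, 8}, so each is used; only Carol can be 6, hence Carol = 6.
Priya and Bob between them cover only {1, 5} — a naked pair. Remove those values from Dave.
No further eliminations apply; Dave can still be any of 2, 7, 8.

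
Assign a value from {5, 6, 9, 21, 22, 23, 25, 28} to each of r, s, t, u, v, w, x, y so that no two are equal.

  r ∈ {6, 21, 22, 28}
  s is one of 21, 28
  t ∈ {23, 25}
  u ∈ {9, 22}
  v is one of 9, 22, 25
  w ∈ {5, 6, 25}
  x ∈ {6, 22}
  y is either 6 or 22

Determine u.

The 8 variables draw from only 8 values {5, 6, 9, 21, 22, 23, 25, 28}, so each is used; only w can be 5, hence w = 5.
The 7 still-open variables draw from only 7 values {6, 9, 21, 22, 23, 25, 28}, so each is used; only t can be 23, hence t = 23.
Among the 6 still-open variables, 25 fits only v (and all 6 values in {6, 9, 21, 22, 25, 28} must be used), so v = 25.
The 5 still-open variables draw from only 5 values {6, 9, 21, 22, 28}, so each is used; only u can be 9, hence u = 9.

9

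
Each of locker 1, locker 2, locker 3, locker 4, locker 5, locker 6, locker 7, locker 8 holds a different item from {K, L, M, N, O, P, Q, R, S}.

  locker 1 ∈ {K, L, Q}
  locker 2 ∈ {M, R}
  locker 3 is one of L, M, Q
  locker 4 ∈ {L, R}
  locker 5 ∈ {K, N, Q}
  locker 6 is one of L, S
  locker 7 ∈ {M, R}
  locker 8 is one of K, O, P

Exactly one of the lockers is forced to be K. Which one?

locker 2 and locker 7 between them cover only {M, R} — a naked pair. Remove those values from locker 3, locker 4.
That leaves locker 4 = L. Remove L from locker 1, locker 3, locker 6.
That leaves locker 6 = S.
locker 3 must be Q (only option left). Strike Q from locker 1, locker 5.
So K goes to locker 1.

locker 1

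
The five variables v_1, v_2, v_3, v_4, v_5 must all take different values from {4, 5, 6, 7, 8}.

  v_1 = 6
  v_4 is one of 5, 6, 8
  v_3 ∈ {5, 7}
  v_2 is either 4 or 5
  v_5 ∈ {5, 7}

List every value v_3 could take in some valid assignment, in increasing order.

v_1 has just one choice, so v_1 = 6. So v_4 can't be 6.
Among the 4 still-open variables, 4 fits only v_2 (and all 4 values in {4, 5, 7, 8} must be used), so v_2 = 4.
The 3 still-open variables together cover exactly {5, 7, 8} — 3 values for 3 variables — and 8 appears only in v_4's list, so v_4 = 8.
No further eliminations apply; v_3 can still be any of 5, 7.

5, 7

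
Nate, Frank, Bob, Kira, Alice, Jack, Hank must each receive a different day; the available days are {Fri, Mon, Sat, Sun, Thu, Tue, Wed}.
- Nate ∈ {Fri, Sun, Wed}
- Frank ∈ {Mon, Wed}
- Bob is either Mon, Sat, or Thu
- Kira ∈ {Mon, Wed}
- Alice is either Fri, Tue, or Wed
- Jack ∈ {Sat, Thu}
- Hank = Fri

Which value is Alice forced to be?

Tue

Hank must be Fri (only option left). So Nate, Alice can't be Fri.
Among the 6 still-open variables, Sun fits only Nate (and all 6 values in {Mon, Sat, Sun, Thu, Tue, Wed} must be used), so Nate = Sun.
Among the 5 still-open variables, Tue fits only Alice (and all 5 values in {Mon, Sat, Thu, Tue, Wed} must be used), so Alice = Tue.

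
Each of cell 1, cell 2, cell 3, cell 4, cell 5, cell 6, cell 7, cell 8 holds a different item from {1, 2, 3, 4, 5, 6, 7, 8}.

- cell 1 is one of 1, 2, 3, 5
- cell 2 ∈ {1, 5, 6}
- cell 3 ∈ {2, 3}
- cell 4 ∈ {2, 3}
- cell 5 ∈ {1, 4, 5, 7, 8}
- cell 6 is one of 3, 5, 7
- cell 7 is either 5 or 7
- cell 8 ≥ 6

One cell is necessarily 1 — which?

cell 1

Among the 8 variables, 4 fits only cell 5 (and all 8 values in {1, 2, 3, 4, 5, 6, 7, 8} must be used), so cell 5 = 4.
The 7 still-open variables together cover exactly {1, 2, 3, 5, 6, 7, 8} — 7 values for 7 variables — and 8 appears only in cell 8's list, so cell 8 = 8.
Among the 6 still-open variables, 6 fits only cell 2 (and all 6 values in {1, 2, 3, 5, 6, 7} must be used), so cell 2 = 6.
The 5 still-open variables together cover exactly {1, 2, 3, 5, 7} — 5 values for 5 variables — and 1 appears only in cell 1's list, so cell 1 = 1.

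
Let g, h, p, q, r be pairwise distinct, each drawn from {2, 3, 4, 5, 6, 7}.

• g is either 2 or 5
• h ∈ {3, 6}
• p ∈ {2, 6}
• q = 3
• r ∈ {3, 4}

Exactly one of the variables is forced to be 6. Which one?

q must be 3 (only option left). Eliminate 3 elsewhere: h, r.
So 6 goes to h.

h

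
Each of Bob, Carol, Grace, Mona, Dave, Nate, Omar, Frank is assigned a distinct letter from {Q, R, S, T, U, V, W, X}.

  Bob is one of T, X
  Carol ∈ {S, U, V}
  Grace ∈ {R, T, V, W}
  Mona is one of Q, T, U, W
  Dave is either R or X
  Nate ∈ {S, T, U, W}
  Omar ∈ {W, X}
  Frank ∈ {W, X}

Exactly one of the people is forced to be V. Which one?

The 8 variables draw from only 8 values {Q, R, S, T, U, V, W, X}, so each is used; only Mona can be Q, hence Mona = Q.
The 2 variables Omar and Frank are confined to {W, X}, which locks those values in; drop them from Bob, Grace, Dave, Nate.
Bob's domain is down to {T}, so Bob = T. Remove T from Grace, Nate.
Dave has just one choice, so Dave = R. So Grace can't be R.
So V goes to Grace.

Grace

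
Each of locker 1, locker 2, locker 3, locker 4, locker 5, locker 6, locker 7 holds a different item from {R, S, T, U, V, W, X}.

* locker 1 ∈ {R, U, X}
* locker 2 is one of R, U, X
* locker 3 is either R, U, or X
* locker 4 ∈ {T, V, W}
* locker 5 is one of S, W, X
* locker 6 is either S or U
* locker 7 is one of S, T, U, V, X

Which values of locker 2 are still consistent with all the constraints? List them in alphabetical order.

R, U, X

The 3 variables locker 1, locker 2, locker 3 are confined to {R, U, X}, which locks those values in; drop them from locker 5, locker 6, locker 7.
locker 6 must be S (only option left). So locker 5, locker 7 can't be S.
locker 5 must be W (only option left). Remove W from locker 4.
No further eliminations apply; locker 2 can still be any of R, U, X.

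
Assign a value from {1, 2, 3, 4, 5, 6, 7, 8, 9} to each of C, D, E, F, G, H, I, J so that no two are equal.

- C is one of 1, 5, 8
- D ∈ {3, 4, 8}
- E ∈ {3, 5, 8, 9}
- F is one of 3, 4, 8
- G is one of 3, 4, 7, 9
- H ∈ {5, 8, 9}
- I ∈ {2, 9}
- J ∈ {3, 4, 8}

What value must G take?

7

The 8 variables draw from only 8 values {1, 2, 3, 4, 5, 7, 8, 9}, so each is used; only C can be 1, hence C = 1.
The 7 still-open variables together cover exactly {2, 3, 4, 5, 7, 8, 9} — 7 values for 7 variables — and 2 appears only in I's list, so I = 2.
The 6 still-open variables draw from only 6 values {3, 4, 5, 7, 8, 9}, so each is used; only G can be 7, hence G = 7.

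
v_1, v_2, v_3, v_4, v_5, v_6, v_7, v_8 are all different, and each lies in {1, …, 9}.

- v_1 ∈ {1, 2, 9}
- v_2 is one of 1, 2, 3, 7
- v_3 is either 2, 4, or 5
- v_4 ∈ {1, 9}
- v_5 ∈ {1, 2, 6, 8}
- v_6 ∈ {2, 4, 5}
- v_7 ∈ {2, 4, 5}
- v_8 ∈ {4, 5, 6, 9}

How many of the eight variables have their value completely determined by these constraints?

2

v_3, v_6, v_7 between them cover only {2, 4, 5} — a naked triple. Remove those values from v_1, v_2, v_5, v_8.
v_1 and v_4 share exactly the 2 values {1, 9}; by pigeonhole those values go to them, so strike 1, 9 from v_2, v_5, v_8.
v_8's domain is down to {6}, so v_8 = 6. So v_5 can't be 6.
v_5 has just one choice, so v_5 = 8.
Determined: v_5=8, v_8=6. The other variables each still have more than one consistent value. That makes 2.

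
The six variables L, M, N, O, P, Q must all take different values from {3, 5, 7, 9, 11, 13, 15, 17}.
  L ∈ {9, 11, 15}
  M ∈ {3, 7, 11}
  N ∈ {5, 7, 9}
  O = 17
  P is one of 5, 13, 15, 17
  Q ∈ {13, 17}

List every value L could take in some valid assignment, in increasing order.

9, 11, 15

O's domain is down to {17}, so O = 17. Eliminate 17 elsewhere: P, Q.
Q has just one choice, so Q = 13. Eliminate 13 elsewhere: P.
No further eliminations apply; L can still be any of 9, 11, 15.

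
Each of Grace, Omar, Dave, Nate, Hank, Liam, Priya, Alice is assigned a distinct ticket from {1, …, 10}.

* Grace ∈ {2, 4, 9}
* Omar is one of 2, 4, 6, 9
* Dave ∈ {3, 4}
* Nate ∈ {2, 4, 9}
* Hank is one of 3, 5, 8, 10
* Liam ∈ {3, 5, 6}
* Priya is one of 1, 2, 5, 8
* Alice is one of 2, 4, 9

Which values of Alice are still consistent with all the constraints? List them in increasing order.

Grace, Nate, Alice between them cover only {2, 4, 9} — a naked triple. Remove those values from Omar, Dave, Priya.
Omar's domain is down to {6}, so Omar = 6. So Liam can't be 6.
Dave must be 3 (only option left). So Hank, Liam can't be 3.
That leaves Liam = 5. Remove 5 from Hank, Priya.
No further eliminations apply; Alice can still be any of 2, 4, 9.

2, 4, 9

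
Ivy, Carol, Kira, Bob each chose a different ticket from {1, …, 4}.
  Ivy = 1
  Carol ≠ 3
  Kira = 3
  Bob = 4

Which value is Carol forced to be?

2

Ivy has just one choice, so Ivy = 1. Eliminate 1 elsewhere: Carol.
That leaves Kira = 3.
That leaves Bob = 4. Eliminate 4 elsewhere: Carol.
So Carol = 2.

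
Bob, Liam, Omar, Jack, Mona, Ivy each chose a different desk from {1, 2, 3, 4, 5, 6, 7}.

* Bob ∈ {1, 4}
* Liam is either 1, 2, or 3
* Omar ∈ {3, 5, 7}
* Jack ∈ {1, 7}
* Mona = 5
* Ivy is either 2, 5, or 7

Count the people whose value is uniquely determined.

2

Mona has just one choice, so Mona = 5. Strike 5 from Omar, Ivy.
The 5 still-open variables draw from only 5 values {1, 2, 3, 4, 7}, so each is used; only Bob can be 4, hence Bob = 4.
Determined: Bob=4, Mona=5. The other people each still have more than one consistent value. That makes 2.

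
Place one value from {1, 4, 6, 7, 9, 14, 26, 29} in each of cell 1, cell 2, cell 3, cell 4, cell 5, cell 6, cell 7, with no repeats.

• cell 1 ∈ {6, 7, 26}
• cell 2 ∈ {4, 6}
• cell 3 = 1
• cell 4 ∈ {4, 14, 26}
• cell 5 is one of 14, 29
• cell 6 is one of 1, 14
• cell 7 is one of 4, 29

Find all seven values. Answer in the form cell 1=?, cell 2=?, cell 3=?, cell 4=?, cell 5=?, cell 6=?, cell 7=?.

cell 1=7, cell 2=6, cell 3=1, cell 4=26, cell 5=29, cell 6=14, cell 7=4

cell 3 must be 1 (only option left). Remove 1 from cell 6.
cell 6 has just one choice, so cell 6 = 14. Remove 14 from cell 4, cell 5.
cell 5's domain is down to {29}, so cell 5 = 29. So cell 7 can't be 29.
cell 7 has just one choice, so cell 7 = 4. Eliminate 4 elsewhere: cell 2, cell 4.
That leaves cell 2 = 6. Strike 6 from cell 1.
cell 4's domain is down to {26}, so cell 4 = 26. Eliminate 26 elsewhere: cell 1.
cell 1's domain is down to {7}, so cell 1 = 7.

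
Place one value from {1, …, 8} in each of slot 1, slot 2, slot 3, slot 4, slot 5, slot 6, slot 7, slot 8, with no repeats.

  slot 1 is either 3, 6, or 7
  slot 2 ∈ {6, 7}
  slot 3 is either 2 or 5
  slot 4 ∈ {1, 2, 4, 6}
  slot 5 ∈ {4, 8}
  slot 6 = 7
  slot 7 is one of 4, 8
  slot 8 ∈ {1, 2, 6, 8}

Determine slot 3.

5

slot 6's domain is down to {7}, so slot 6 = 7. So slot 1, slot 2 can't be 7.
That leaves slot 2 = 6. Eliminate 6 elsewhere: slot 1, slot 4, slot 8.
That leaves slot 1 = 3.
The 5 still-open variables draw from only 5 values {1, 2, 4, 5, 8}, so each is used; only slot 3 can be 5, hence slot 3 = 5.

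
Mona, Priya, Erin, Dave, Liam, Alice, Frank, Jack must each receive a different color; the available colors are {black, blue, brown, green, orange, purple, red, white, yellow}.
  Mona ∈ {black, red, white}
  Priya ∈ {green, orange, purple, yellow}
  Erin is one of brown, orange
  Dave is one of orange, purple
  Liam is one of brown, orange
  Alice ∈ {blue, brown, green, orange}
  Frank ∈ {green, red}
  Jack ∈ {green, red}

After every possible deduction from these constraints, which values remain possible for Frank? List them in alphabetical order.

Erin and Liam between them cover only {brown, orange} — a naked pair. Remove those values from Priya, Dave, Alice.
Dave has just one choice, so Dave = purple. Strike purple from Priya.
Frank and Jack between them cover only {green, red} — a naked pair. Remove those values from Mona, Priya, Alice.
Priya's domain is down to {yellow}, so Priya = yellow.
Alice's domain is down to {blue}, so Alice = blue.
No further eliminations apply; Frank can still be any of green, red.

green, red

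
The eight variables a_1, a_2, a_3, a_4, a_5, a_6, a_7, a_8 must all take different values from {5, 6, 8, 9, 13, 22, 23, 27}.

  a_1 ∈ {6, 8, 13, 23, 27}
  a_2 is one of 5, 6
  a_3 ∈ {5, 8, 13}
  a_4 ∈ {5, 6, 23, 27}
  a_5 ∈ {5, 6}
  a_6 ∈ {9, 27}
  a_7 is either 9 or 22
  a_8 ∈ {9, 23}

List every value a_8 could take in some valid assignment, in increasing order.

9, 23

The 8 variables together cover exactly {5, 6, 8, 9, 13, 22, 23, 27} — 8 values for 8 variables — and 22 appears only in a_7's list, so a_7 = 22.
a_2 and a_5 share exactly the 2 values {5, 6}; by pigeonhole those values go to them, so strike 5, 6 from a_1, a_3, a_4.
a_4, a_6, a_8 share exactly the 3 values {9, 23, 27}; by pigeonhole those values go to them, so strike 9, 23, 27 from a_1.
No further eliminations apply; a_8 can still be any of 9, 23.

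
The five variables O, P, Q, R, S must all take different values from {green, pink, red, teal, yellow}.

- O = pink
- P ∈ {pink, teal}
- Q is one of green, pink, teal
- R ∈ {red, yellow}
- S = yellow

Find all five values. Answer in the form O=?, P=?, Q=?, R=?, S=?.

O has just one choice, so O = pink. Remove pink from P, Q.
P has just one choice, so P = teal. Remove teal from Q.
Q's domain is down to {green}, so Q = green.
S must be yellow (only option left). Eliminate yellow elsewhere: R.
R's domain is down to {red}, so R = red.

O=pink, P=teal, Q=green, R=red, S=yellow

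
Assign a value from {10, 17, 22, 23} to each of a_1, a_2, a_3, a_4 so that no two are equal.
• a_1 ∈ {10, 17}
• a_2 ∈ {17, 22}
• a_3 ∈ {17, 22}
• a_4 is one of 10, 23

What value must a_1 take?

Among the 4 variables, 23 fits only a_4 (and all 4 values in {10, 17, 22, 23} must be used), so a_4 = 23.
The 3 still-open variables together cover exactly {10, 17, 22} — 3 values for 3 variables — and 10 appears only in a_1's list, so a_1 = 10.

10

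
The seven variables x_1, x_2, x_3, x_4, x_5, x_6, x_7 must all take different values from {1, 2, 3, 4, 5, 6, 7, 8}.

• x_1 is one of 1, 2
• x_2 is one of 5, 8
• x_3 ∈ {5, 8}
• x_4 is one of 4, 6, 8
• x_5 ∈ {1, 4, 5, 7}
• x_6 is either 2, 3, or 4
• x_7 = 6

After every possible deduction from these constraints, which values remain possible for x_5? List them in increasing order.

x_7 has just one choice, so x_7 = 6. Strike 6 from x_4.
The 2 variables x_2 and x_3 are confined to {5, 8}, which locks those values in; drop them from x_4, x_5.
x_4's domain is down to {4}, so x_4 = 4. Eliminate 4 elsewhere: x_5, x_6.
No further eliminations apply; x_5 can still be any of 1, 7.

1, 7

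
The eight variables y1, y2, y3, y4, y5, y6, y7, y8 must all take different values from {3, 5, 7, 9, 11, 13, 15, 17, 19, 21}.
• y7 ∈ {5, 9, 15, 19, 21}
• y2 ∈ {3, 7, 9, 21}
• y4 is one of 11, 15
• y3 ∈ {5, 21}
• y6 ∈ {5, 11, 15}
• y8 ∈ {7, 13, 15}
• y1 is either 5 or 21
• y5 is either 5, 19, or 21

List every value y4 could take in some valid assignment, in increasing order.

11, 15

The 2 variables y1 and y3 are confined to {5, 21}, which locks those values in; drop them from y2, y5, y6, y7.
y5 must be 19 (only option left). So y7 can't be 19.
y4 and y6 share exactly the 2 values {11, 15}; by pigeonhole those values go to them, so strike 11, 15 from y7, y8.
y7 has just one choice, so y7 = 9. Remove 9 from y2.
No further eliminations apply; y4 can still be any of 11, 15.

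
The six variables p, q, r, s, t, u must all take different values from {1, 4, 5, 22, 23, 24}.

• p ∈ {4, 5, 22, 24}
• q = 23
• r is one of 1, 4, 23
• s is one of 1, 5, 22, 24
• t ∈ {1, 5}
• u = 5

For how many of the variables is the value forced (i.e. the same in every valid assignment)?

4

q's domain is down to {23}, so q = 23. So r can't be 23.
u must be 5 (only option left). Eliminate 5 elsewhere: p, s, t.
t has just one choice, so t = 1. Strike 1 from r, s.
r's domain is down to {4}, so r = 4. Remove 4 from p.
Determined: q=23, r=4, t=1, u=5. The other variables each still have more than one consistent value. That makes 4.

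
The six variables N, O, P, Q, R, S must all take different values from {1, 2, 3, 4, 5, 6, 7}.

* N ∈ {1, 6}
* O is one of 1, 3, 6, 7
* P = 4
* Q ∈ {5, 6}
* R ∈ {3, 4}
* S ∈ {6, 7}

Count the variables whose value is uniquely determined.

3

P's domain is down to {4}, so P = 4. Strike 4 from R.
R has just one choice, so R = 3. So O can't be 3.
Among the 4 still-open variables, 5 fits only Q (and all 4 values in {1, 5, 6, 7} must be used), so Q = 5.
Determined: P=4, Q=5, R=3. The other variables each still have more than one consistent value. That makes 3.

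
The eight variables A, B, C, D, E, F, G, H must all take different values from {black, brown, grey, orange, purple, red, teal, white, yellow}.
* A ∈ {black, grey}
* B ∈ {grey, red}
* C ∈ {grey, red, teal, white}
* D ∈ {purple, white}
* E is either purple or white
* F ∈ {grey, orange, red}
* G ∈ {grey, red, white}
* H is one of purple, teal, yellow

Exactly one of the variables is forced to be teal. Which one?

C

The 8 variables draw from only 8 values {black, grey, orange, purple, red, teal, white, yellow}, so each is used; only A can be black, hence A = black.
The 7 still-open variables together cover exactly {grey, orange, purple, red, teal, white, yellow} — 7 values for 7 variables — and orange appears only in F's list, so F = orange.
Among the 6 still-open variables, yellow fits only H (and all 6 values in {grey, purple, red, teal, white, yellow} must be used), so H = yellow.
The 5 still-open variables draw from only 5 values {grey, purple, red, teal, white}, so each is used; only C can be teal, hence C = teal.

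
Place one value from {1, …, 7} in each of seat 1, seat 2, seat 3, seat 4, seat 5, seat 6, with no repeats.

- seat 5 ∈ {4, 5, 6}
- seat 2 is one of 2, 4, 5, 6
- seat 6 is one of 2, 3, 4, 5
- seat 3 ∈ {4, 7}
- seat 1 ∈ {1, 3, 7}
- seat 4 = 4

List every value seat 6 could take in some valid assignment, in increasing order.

seat 4 has just one choice, so seat 4 = 4. Remove 4 from seat 2, seat 3, seat 5, seat 6.
seat 3 has just one choice, so seat 3 = 7. So seat 1 can't be 7.
No further eliminations apply; seat 6 can still be any of 2, 3, 5.

2, 3, 5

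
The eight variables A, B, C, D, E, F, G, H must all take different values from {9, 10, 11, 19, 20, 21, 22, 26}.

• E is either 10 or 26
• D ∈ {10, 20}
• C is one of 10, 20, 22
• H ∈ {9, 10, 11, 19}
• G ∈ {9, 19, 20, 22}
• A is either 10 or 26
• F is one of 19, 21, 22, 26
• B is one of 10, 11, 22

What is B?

11

The 8 variables draw from only 8 values {9, 10, 11, 19, 20, 21, 22, 26}, so each is used; only F can be 21, hence F = 21.
The 2 variables A and E are confined to {10, 26}, which locks those values in; drop them from B, C, D, H.
D must be 20 (only option left). So C, G can't be 20.
C's domain is down to {22}, so C = 22. Eliminate 22 elsewhere: B, G.
So B = 11.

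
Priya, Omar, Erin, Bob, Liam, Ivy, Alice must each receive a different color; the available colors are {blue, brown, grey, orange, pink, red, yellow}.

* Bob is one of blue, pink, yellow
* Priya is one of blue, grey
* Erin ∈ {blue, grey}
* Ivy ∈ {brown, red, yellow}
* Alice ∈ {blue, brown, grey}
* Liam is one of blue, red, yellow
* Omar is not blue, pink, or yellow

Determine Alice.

Among the 7 variables, orange fits only Omar (and all 7 values in {blue, brown, grey, orange, pink, red, yellow} must be used), so Omar = orange.
The 6 still-open variables draw from only 6 values {blue, brown, grey, pink, red, yellow}, so each is used; only Bob can be pink, hence Bob = pink.
The 2 variables Priya and Erin are confined to {blue, grey}, which locks those values in; drop them from Liam, Alice.
So Alice = brown.

brown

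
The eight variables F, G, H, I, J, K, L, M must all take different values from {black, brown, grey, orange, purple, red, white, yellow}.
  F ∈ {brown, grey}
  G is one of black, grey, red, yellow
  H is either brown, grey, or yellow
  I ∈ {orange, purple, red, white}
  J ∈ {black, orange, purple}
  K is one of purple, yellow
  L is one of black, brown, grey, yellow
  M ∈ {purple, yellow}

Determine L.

Among the 8 variables, white fits only I (and all 8 values in {black, brown, grey, orange, purple, red, white, yellow} must be used), so I = white.
Among the 7 still-open variables, orange fits only J (and all 7 values in {black, brown, grey, orange, purple, red, yellow} must be used), so J = orange.
The 6 still-open variables together cover exactly {black, brown, grey, purple, red, yellow} — 6 values for 6 variables — and red appears only in G's list, so G = red.
Among the 5 still-open variables, black fits only L (and all 5 values in {black, brown, grey, purple, yellow} must be used), so L = black.

black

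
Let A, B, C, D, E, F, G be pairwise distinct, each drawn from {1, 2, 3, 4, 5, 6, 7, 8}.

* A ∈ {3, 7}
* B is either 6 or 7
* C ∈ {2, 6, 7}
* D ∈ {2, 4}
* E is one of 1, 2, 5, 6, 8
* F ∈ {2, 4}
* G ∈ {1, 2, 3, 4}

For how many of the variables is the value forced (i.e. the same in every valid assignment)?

The 2 variables D and F are confined to {2, 4}, which locks those values in; drop them from C, E, G.
B and C between them cover only {6, 7} — a naked pair. Remove those values from A, E.
A's domain is down to {3}, so A = 3. So G can't be 3.
That leaves G = 1. Strike 1 from E.
Determined: A=3, G=1. The other variables each still have more than one consistent value. That makes 2.

2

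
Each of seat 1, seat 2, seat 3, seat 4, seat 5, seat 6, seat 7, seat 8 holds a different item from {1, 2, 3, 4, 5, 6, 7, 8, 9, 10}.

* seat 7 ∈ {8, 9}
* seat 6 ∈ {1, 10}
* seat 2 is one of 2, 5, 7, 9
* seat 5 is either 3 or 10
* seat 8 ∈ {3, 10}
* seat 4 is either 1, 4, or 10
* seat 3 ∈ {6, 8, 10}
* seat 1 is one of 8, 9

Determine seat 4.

4

seat 1 and seat 7 share exactly the 2 values {8, 9}; by pigeonhole those values go to them, so strike 8, 9 from seat 2, seat 3.
seat 5 and seat 8 share exactly the 2 values {3, 10}; by pigeonhole those values go to them, so strike 3, 10 from seat 3, seat 4, seat 6.
seat 3 has just one choice, so seat 3 = 6.
seat 6's domain is down to {1}, so seat 6 = 1. So seat 4 can't be 1.
So seat 4 = 4.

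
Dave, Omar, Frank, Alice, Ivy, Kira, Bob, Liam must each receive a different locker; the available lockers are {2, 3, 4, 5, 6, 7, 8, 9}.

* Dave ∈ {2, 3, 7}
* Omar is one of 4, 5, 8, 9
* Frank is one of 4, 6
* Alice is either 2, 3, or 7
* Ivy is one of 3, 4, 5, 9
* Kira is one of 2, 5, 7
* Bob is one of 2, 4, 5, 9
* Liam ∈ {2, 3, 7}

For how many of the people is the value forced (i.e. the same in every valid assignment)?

The 8 variables draw from only 8 values {2, 3, 4, 5, 6, 7, 8, 9}, so each is used; only Frank can be 6, hence Frank = 6.
The 7 still-open variables together cover exactly {2, 3, 4, 5, 7, 8, 9} — 7 values for 7 variables — and 8 appears only in Omar's list, so Omar = 8.
The 3 variables Dave, Alice, Liam are confined to {2, 3, 7}, which locks those values in; drop them from Ivy, Kira, Bob.
That leaves Kira = 5. Strike 5 from Ivy, Bob.
Determined: Omar=8, Frank=6, Kira=5. The other people each still have more than one consistent value. That makes 3.

3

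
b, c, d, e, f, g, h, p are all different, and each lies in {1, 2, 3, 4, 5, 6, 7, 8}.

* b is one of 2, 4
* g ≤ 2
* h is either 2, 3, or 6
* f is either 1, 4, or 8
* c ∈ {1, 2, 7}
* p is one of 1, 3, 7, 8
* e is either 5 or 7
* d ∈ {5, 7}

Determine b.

The 8 variables draw from only 8 values {1, 2, 3, 4, 5, 6, 7, 8}, so each is used; only h can be 6, hence h = 6.
Among the 7 still-open variables, 3 fits only p (and all 7 values in {1, 2, 3, 4, 5, 7, 8} must be used), so p = 3.
The 6 still-open variables draw from only 6 values {1, 2, 4, 5, 7, 8}, so each is used; only f can be 8, hence f = 8.
The 5 still-open variables together cover exactly {1, 2, 4, 5, 7} — 5 values for 5 variables — and 4 appears only in b's list, so b = 4.

4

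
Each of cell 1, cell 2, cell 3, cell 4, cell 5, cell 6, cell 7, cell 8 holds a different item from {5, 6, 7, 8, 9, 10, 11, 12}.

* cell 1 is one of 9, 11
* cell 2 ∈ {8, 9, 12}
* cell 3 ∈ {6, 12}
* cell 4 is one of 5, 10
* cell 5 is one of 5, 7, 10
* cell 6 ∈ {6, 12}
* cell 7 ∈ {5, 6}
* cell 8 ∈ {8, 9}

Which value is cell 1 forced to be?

Among the 8 variables, 7 fits only cell 5 (and all 8 values in {5, 6, 7, 8, 9, 10, 11, 12} must be used), so cell 5 = 7.
The 7 still-open variables together cover exactly {5, 6, 8, 9, 10, 11, 12} — 7 values for 7 variables — and 10 appears only in cell 4's list, so cell 4 = 10.
Among the 6 still-open variables, 5 fits only cell 7 (and all 6 values in {5, 6, 8, 9, 11, 12} must be used), so cell 7 = 5.
The 5 still-open variables together cover exactly {6, 8, 9, 11, 12} — 5 values for 5 variables — and 11 appears only in cell 1's list, so cell 1 = 11.

11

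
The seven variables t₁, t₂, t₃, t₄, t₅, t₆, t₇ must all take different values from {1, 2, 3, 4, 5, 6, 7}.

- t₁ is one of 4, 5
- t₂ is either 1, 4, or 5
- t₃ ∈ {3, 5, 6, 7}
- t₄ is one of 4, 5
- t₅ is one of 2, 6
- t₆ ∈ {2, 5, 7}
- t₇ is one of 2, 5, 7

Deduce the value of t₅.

6

The 7 variables together cover exactly {1, 2, 3, 4, 5, 6, 7} — 7 values for 7 variables — and 1 appears only in t₂'s list, so t₂ = 1.
The 6 still-open variables together cover exactly {2, 3, 4, 5, 6, 7} — 6 values for 6 variables — and 3 appears only in t₃'s list, so t₃ = 3.
Among the 5 still-open variables, 6 fits only t₅ (and all 5 values in {2, 4, 5, 6, 7} must be used), so t₅ = 6.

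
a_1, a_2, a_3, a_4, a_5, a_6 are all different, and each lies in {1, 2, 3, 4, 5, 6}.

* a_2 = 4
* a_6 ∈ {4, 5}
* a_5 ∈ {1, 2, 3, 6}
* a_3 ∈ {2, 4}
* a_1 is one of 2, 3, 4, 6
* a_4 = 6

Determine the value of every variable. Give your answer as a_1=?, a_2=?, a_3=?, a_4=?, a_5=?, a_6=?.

a_1=3, a_2=4, a_3=2, a_4=6, a_5=1, a_6=5

a_2 has just one choice, so a_2 = 4. So a_1, a_3, a_6 can't be 4.
a_3 has just one choice, so a_3 = 2. Strike 2 from a_1, a_5.
a_4 has just one choice, so a_4 = 6. Strike 6 from a_1, a_5.
a_6's domain is down to {5}, so a_6 = 5.
a_1 has just one choice, so a_1 = 3. So a_5 can't be 3.
a_5 has just one choice, so a_5 = 1.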